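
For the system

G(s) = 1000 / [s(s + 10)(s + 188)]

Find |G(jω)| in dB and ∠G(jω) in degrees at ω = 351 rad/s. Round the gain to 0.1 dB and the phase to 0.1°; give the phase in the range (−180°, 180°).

At s = jω = j351:
pole (s+10): 10 + j351 → |·| = √(10²+351²) = √123301 ≈ 351.14, ∠ = arctan(351/10) ≈ 88.37°
pole (s+188): 188 + j351 → |·| = √(188²+351²) = √158545 ≈ 398.18, ∠ = arctan(351/188) ≈ 61.83°
pole at origin: |s| = 351, ∠ = 90.00° (in denominator)
|G| = 1000 / 4.9076e+07 ≈ 2.0377e-05
Gain = 20 log₁₀(2.0377e-05) ≈ -93.82 dB
∠G = 0.00° − 240.20° = -240.20° ≡ 119.80° (principal value)

-93.8 dB, 119.8°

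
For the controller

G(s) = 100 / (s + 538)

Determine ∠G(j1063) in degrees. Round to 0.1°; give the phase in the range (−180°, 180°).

At s = jω = j1063:
pole (s+538): 538 + j1063 → |·| = √(538²+1063²) = √1419413 ≈ 1191.4, ∠ = arctan(1063/538) ≈ 63.16°
∠G = 0.00° − 63.16° = -63.16°

-63.2°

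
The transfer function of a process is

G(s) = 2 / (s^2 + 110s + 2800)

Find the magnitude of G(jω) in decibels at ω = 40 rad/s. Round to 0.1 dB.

Substitute s = j40:
Numerator: 2 = 2 + j0
Denominator: (j40)^2 + 110(j40) + 2800 = 1200 + j4400
|N| = √(2² + 0²) ≈ 2, ∠N ≈ 0.00°
|D| = √(1200² + 4400²) ≈ 4560.7, ∠D ≈ 74.74°
|G| = 2 / 4560.7 ≈ 0.00043853
Gain = 20 log₁₀(0.00043853) ≈ -67.16 dB

-67.2 dB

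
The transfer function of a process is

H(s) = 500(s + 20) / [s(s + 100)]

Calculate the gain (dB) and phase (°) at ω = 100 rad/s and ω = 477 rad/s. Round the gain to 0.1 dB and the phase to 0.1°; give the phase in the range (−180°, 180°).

ω = 100: 11.1 dB, -56.3°; ω = 477: 0.2 dB, -80.6°

At s = jω = j100:
zero (s+20): 20 + j100 → |·| = √(20²+100²) = √10400 ≈ 101.98, ∠ = arctan(100/20) ≈ 78.69°
pole (s+100): 100 + j100 → |·| = √(100²+100²) = √20000 ≈ 141.42, ∠ = arctan(100/100) ≈ 45.00°
pole at origin: |s| = 100, ∠ = 90.00° (in denominator)
|H| = 500 · 101.98 / 14142 ≈ 3.6056
Gain = 20 log₁₀(3.6056) ≈ 11.14 dB
∠H = 78.69° − 135.00° = -56.31°

At s = jω = j477:
zero (s+20): 20 + j477 → |·| = √(20²+477²) = √227929 ≈ 477.42, ∠ = arctan(477/20) ≈ 87.60°
pole (s+100): 100 + j477 → |·| = √(100²+477²) = √237529 ≈ 487.37, ∠ = arctan(477/100) ≈ 78.16°
pole at origin: |s| = 477, ∠ = 90.00° (in denominator)
|H| = 500 · 477.42 / 2.3248e+05 ≈ 1.0268
Gain = 20 log₁₀(1.0268) ≈ 0.23 dB
∠H = 87.60° − 168.16° = -80.56°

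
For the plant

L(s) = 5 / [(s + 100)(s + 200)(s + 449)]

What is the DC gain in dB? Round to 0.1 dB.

-125.1 dB

L(0) = 5 / (100·200·449) ≈ 5.5679e-07
20 log₁₀(5.5679e-07) ≈ -125.09 dB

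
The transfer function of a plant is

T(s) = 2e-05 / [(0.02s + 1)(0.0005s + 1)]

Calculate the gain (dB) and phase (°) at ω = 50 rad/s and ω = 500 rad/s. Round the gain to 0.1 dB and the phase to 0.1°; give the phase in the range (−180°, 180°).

ω = 50: -97.0 dB, -46.4°; ω = 500: -114.3 dB, -98.3°

At ω = 50 rad/s:
pole (1 + j50·0.02) = 1 + j1 → |·| ≈ 1.4142, ∠ ≈ 45.00°
pole (1 + j50·0.0005) = 1 + j0.025 → |·| ≈ 1.0003, ∠ ≈ 1.43°
|T| = 2e-05 · 1 / (1.4142 · 1.0003) ≈ 1.4138e-05
Gain = 20 log₁₀(1.4138e-05) ≈ -96.99 dB
∠T = (0°) − (45.00° + 1.43°) = -46.43°

At ω = 500 rad/s:
pole (1 + j500·0.02) = 1 + j10 → |·| ≈ 10.05, ∠ ≈ 84.29°
pole (1 + j500·0.0005) = 1 + j0.25 → |·| ≈ 1.0308, ∠ ≈ 14.04°
|T| = 2e-05 · 1 / (10.05 · 1.0308) ≈ 1.9306e-06
Gain = 20 log₁₀(1.9306e-06) ≈ -114.29 dB
∠T = (0°) − (84.29° + 14.04°) = -98.33°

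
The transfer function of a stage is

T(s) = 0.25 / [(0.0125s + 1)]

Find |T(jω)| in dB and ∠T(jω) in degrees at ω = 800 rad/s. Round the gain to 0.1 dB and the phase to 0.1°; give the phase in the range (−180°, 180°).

-32.1 dB, -84.3°

At ω = 800 rad/s:
pole (1 + j800·0.0125) = 1 + j10 → |·| ≈ 10.05, ∠ ≈ 84.29°
|T| = 0.25 · 1 / (10.05) ≈ 0.024876
Gain = 20 log₁₀(0.024876) ≈ -32.08 dB
∠T = (0°) − (84.29°) = -84.29°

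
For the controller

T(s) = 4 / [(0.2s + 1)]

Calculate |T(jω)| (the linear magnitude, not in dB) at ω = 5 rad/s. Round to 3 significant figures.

At ω = 5 rad/s:
pole (1 + j5·0.2) = 1 + j1 → |·| ≈ 1.4142, ∠ ≈ 45.00°
|T| = 4 · 1 / (1.4142) ≈ 2.8285

2.83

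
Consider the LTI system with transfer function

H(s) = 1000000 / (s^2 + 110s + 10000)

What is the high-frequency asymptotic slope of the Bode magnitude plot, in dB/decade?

-40 dB/decade

Each pole contributes −20 dB/decade at high frequency; each zero contributes +20 dB/decade.
Net: 0 zero(s) − 2 pole(s) → -40 dB/decade.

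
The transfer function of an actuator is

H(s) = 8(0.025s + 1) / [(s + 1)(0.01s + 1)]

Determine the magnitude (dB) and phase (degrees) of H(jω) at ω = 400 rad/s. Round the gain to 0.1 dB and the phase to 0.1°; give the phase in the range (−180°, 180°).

-26.2 dB, -81.5°

At ω = 400 rad/s:
zero (1 + j400·0.025) = 1 + j10 → |·| ≈ 10.05, ∠ ≈ 84.29°
pole (1 + j400·1) = 1 + j400 → |·| ≈ 400, ∠ ≈ 89.86°
pole (1 + j400·0.01) = 1 + j4 → |·| ≈ 4.1231, ∠ ≈ 75.96°
|H| = 8 · 10.05 / (400 · 4.1231) ≈ 0.04875
Gain = 20 log₁₀(0.04875) ≈ -26.24 dB
∠H = (84.29°) − (89.86° + 75.96°) = -81.53°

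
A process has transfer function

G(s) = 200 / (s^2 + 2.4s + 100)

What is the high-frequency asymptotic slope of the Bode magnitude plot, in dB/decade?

Each pole contributes −20 dB/decade at high frequency; each zero contributes +20 dB/decade.
Net: 0 zero(s) − 2 pole(s) → -40 dB/decade.

-40 dB/decade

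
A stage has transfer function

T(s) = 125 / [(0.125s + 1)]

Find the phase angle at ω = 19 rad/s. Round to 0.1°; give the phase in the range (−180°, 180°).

At ω = 19 rad/s:
pole (1 + j19·0.125) = 1 + j2.375 → |·| ≈ 2.5769, ∠ ≈ 67.17°
∠T = (0°) − (67.17°) = -67.17°

-67.2°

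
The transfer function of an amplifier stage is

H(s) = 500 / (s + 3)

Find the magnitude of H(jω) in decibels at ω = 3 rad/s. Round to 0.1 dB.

At s = jω = j3:
pole (s+3): 3 + j3 → |·| = √(3²+3²) = √18 ≈ 4.2426, ∠ = arctan(3/3) ≈ 45.00°
|H| = 500 / 4.2426 ≈ 117.85
Gain = 20 log₁₀(117.85) ≈ 41.43 dB

41.4 dB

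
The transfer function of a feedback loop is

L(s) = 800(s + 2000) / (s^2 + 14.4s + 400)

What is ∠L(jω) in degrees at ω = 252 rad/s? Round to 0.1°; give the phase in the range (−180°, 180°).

-169.5°

At s = jω = j252:
zero (s+2000): 2000 + j252 → |·| = √(2000²+252²) = √4063504 ≈ 2015.8, ∠ = arctan(252/2000) ≈ 7.18°
quadratic: (j252)² + 14.4·j252 + 400 = -63104 + j3628.8 → |·| ≈ 63208, ∠ ≈ 176.71°
∠L = 7.18° − 176.71° = -169.53°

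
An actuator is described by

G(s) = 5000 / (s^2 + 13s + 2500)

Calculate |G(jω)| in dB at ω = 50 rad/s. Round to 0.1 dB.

At s = jω = j50:
quadratic: (j50)² + 13·j50 + 2500 = 0 + j650 → |·| ≈ 650, ∠ ≈ 90.00°
|G| = 5000 / 650 ≈ 7.6923
Gain = 20 log₁₀(7.6923) ≈ 17.72 dB

17.7 dB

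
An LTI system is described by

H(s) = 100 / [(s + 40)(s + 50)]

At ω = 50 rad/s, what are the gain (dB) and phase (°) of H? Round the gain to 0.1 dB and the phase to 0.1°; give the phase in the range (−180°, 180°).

At s = jω = j50:
pole (s+40): 40 + j50 → |·| = √(40²+50²) = √4100 ≈ 64.031, ∠ = arctan(50/40) ≈ 51.34°
pole (s+50): 50 + j50 → |·| = √(50²+50²) = √5000 ≈ 70.711, ∠ = arctan(50/50) ≈ 45.00°
|H| = 100 / 4527.7 ≈ 0.022086
Gain = 20 log₁₀(0.022086) ≈ -33.12 dB
∠H = 0.00° − 96.34° = -96.34°

-33.1 dB, -96.3°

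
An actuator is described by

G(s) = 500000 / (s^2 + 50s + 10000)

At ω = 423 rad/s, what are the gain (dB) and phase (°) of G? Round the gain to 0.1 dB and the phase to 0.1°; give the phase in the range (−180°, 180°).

At s = jω = j423:
quadratic: (j423)² + 50·j423 + 10000 = -168929 + j21150 → |·| ≈ 1.7025e+05, ∠ ≈ 172.86°
|G| = 500000 / 1.7025e+05 ≈ 2.9369
Gain = 20 log₁₀(2.9369) ≈ 9.36 dB
∠G = 0.00° − 172.86° = -172.86°

9.4 dB, -172.9°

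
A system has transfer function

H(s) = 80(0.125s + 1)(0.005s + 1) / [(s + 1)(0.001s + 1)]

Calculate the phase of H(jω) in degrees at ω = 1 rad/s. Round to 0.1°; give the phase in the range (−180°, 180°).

At ω = 1 rad/s:
zero (1 + j1·0.125) = 1 + j0.125 → |·| ≈ 1.0078, ∠ ≈ 7.13°
zero (1 + j1·0.005) = 1 + j0.005 → |·| ≈ 1, ∠ ≈ 0.29°
pole (1 + j1·1) = 1 + j1 → |·| ≈ 1.4142, ∠ ≈ 45.00°
pole (1 + j1·0.001) = 1 + j0.001 → |·| ≈ 1, ∠ ≈ 0.06°
∠H = (7.13° + 0.29°) − (45.00° + 0.06°) = -37.64°

-37.6°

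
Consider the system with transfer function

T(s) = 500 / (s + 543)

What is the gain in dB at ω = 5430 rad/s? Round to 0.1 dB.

At s = jω = j5430:
pole (s+543): 543 + j5430 → |·| = √(543²+5430²) = √29779749 ≈ 5457.1, ∠ = arctan(5430/543) ≈ 84.29°
|T| = 500 / 5457.1 ≈ 0.091624
Gain = 20 log₁₀(0.091624) ≈ -20.76 dB

-20.8 dB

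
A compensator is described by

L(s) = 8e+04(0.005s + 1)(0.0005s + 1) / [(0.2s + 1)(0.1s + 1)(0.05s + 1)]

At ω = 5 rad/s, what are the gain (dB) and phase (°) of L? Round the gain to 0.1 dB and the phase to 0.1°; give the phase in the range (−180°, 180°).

At ω = 5 rad/s:
zero (1 + j5·0.005) = 1 + j0.025 → |·| ≈ 1.0003, ∠ ≈ 1.43°
zero (1 + j5·0.0005) = 1 + j0.0025 → |·| ≈ 1, ∠ ≈ 0.14°
pole (1 + j5·0.2) = 1 + j1 → |·| ≈ 1.4142, ∠ ≈ 45.00°
pole (1 + j5·0.1) = 1 + j0.5 → |·| ≈ 1.118, ∠ ≈ 26.57°
pole (1 + j5·0.05) = 1 + j0.25 → |·| ≈ 1.0308, ∠ ≈ 14.04°
|L| = 8e+04 · 1.0003 · 1 / (1.4142 · 1.118 · 1.0308) ≈ 49101
Gain = 20 log₁₀(49101) ≈ 93.82 dB
∠L = (1.43° + 0.14°) − (45.00° + 26.57° + 14.04°) = -84.04°

93.8 dB, -84.0°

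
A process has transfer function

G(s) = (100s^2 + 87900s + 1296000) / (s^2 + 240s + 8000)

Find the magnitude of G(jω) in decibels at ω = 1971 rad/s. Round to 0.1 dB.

Substitute s = j1971:
Numerator: 100(j1971)^2 + 87900(j1971) + 1296000 = -387188100 + j173250900
Denominator: (j1971)^2 + 240(j1971) + 8000 = -3876841 + j473040
|N| = √(387188100² + 173250900²) ≈ 4.2418e+08, ∠N ≈ 155.89°
|D| = √(3876841² + 473040²) ≈ 3.9056e+06, ∠D ≈ 173.04°
|G| = 4.2418e+08 / 3.9056e+06 ≈ 108.61
Gain = 20 log₁₀(108.61) ≈ 40.72 dB

40.7 dB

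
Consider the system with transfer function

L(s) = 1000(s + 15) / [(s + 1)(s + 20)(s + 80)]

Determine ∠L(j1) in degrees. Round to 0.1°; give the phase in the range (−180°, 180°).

At s = jω = j1:
zero (s+15): 15 + j1 → |·| = √(15²+1²) = √226 ≈ 15.033, ∠ = arctan(1/15) ≈ 3.81°
pole (s+1): 1 + j1 → |·| = √(1²+1²) = √2 ≈ 1.4142, ∠ = arctan(1/1) ≈ 45.00°
pole (s+20): 20 + j1 → |·| = √(20²+1²) = √401 ≈ 20.025, ∠ = arctan(1/20) ≈ 2.86°
pole (s+80): 80 + j1 → |·| = √(80²+1²) = √6401 ≈ 80.006, ∠ = arctan(1/80) ≈ 0.72°
∠L = 3.81° − 48.58° = -44.77°

-44.8°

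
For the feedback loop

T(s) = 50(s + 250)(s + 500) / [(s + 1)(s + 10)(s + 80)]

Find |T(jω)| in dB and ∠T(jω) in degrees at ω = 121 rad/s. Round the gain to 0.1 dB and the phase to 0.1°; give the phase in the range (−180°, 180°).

10.5 dB, 168.1°

At s = jω = j121:
zero (s+250): 250 + j121 → |·| = √(250²+121²) = √77141 ≈ 277.74, ∠ = arctan(121/250) ≈ 25.83°
zero (s+500): 500 + j121 → |·| = √(500²+121²) = √264641 ≈ 514.43, ∠ = arctan(121/500) ≈ 13.60°
pole (s+1): 1 + j121 → |·| = √(1²+121²) = √14642 ≈ 121, ∠ = arctan(121/1) ≈ 89.53°
pole (s+10): 10 + j121 → |·| = √(10²+121²) = √14741 ≈ 121.41, ∠ = arctan(121/10) ≈ 85.28°
pole (s+80): 80 + j121 → |·| = √(80²+121²) = √21041 ≈ 145.06, ∠ = arctan(121/80) ≈ 56.53°
|T| = 50 · 1.4288e+05 / 2.131e+06 ≈ 3.3524
Gain = 20 log₁₀(3.3524) ≈ 10.51 dB
∠T = 39.43° − 231.34° = -191.91° ≡ 168.09° (principal value)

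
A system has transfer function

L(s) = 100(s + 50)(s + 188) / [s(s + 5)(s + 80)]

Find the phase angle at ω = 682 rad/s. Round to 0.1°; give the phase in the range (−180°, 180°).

-102.5°

At s = jω = j682:
zero (s+50): 50 + j682 → |·| = √(50²+682²) = √467624 ≈ 683.83, ∠ = arctan(682/50) ≈ 85.81°
zero (s+188): 188 + j682 → |·| = √(188²+682²) = √500468 ≈ 707.44, ∠ = arctan(682/188) ≈ 74.59°
pole (s+5): 5 + j682 → |·| = √(5²+682²) = √465149 ≈ 682.02, ∠ = arctan(682/5) ≈ 89.58°
pole (s+80): 80 + j682 → |·| = √(80²+682²) = √471524 ≈ 686.68, ∠ = arctan(682/80) ≈ 83.31°
pole at origin: |s| = 682, ∠ = 90.00° (in denominator)
∠L = 160.40° − 262.89° = -102.49°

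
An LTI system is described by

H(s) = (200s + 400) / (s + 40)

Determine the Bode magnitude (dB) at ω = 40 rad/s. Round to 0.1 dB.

Substitute s = j40:
Numerator: 200(j40) + 400 = 400 + j8000
Denominator: (j40) + 40 = 40 + j40
|N| = √(400² + 8000²) ≈ 8010, ∠N ≈ 87.14°
|D| = √(40² + 40²) ≈ 56.569, ∠D ≈ 45.00°
|H| = 8010 / 56.569 ≈ 141.6
Gain = 20 log₁₀(141.6) ≈ 43.02 dB

43.0 dB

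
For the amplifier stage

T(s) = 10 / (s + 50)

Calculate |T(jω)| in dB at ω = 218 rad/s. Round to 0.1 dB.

-27.0 dB

Substitute s = j218:
Numerator: 10 = 10 + j0
Denominator: (j218) + 50 = 50 + j218
|N| = √(10² + 0²) ≈ 10, ∠N ≈ 0.00°
|D| = √(50² + 218²) ≈ 223.66, ∠D ≈ 77.08°
|T| = 10 / 223.66 ≈ 0.044711
Gain = 20 log₁₀(0.044711) ≈ -26.99 dB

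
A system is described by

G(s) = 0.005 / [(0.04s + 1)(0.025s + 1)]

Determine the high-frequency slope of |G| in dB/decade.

Each pole contributes −20 dB/decade at high frequency; each zero contributes +20 dB/decade.
Net: 0 zero(s) − 2 pole(s) → -40 dB/decade.

-40 dB/decade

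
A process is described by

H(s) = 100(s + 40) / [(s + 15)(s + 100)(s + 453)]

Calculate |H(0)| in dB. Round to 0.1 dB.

-44.6 dB

H(0) = 100·40 / (15·100·453) ≈ 0.0058867
20 log₁₀(0.0058867) ≈ -44.60 dB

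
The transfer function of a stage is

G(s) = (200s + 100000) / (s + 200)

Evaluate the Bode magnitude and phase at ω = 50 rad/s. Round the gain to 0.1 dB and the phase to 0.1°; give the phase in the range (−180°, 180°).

Substitute s = j50:
Numerator: 200(j50) + 100000 = 100000 + j10000
Denominator: (j50) + 200 = 200 + j50
|N| = √(100000² + 10000²) ≈ 1.005e+05, ∠N ≈ 5.71°
|D| = √(200² + 50²) ≈ 206.16, ∠D ≈ 14.04°
|G| = 1.005e+05 / 206.16 ≈ 487.49
Gain = 20 log₁₀(487.49) ≈ 53.76 dB
∠G = 5.71° − 14.04° = -8.33°

53.8 dB, -8.3°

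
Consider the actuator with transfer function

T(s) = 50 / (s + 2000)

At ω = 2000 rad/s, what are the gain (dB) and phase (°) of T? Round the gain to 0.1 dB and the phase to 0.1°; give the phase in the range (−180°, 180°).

-35.1 dB, -45.0°

At s = jω = j2000:
pole (s+2000): 2000 + j2000 → |·| = √(2000²+2000²) = √8000000 ≈ 2828.4, ∠ = arctan(2000/2000) ≈ 45.00°
|T| = 50 / 2828.4 ≈ 0.017678
Gain = 20 log₁₀(0.017678) ≈ -35.05 dB
∠T = 0.00° − 45.00° = -45.00°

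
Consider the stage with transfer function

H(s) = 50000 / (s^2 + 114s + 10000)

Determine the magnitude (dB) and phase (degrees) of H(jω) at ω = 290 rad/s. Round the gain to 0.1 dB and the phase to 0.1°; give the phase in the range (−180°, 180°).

At s = jω = j290:
quadratic: (j290)² + 114·j290 + 10000 = -74100 + j33060 → |·| ≈ 81140, ∠ ≈ 155.96°
|H| = 50000 / 81140 ≈ 0.61622
Gain = 20 log₁₀(0.61622) ≈ -4.21 dB
∠H = 0.00° − 155.96° = -155.96°

-4.2 dB, -156.0°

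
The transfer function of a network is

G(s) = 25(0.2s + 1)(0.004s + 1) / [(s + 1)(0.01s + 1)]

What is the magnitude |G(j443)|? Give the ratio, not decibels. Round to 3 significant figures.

At ω = 443 rad/s:
zero (1 + j443·0.2) = 1 + j88.6 → |·| ≈ 88.606, ∠ ≈ 89.35°
zero (1 + j443·0.004) = 1 + j1.772 → |·| ≈ 2.0347, ∠ ≈ 60.56°
pole (1 + j443·1) = 1 + j443 → |·| ≈ 443, ∠ ≈ 89.87°
pole (1 + j443·0.01) = 1 + j4.43 → |·| ≈ 4.5415, ∠ ≈ 77.28°
|G| = 25 · 88.606 · 2.0347 / (443 · 4.5415) ≈ 2.2403

2.24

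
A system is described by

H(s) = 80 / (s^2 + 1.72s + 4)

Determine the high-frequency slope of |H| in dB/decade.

Each pole contributes −20 dB/decade at high frequency; each zero contributes +20 dB/decade.
Net: 0 zero(s) − 2 pole(s) → -40 dB/decade.

-40 dB/decade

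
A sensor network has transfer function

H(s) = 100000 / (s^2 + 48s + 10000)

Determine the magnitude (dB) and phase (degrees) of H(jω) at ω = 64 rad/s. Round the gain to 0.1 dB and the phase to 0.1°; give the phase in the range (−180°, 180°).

At s = jω = j64:
quadratic: (j64)² + 48·j64 + 10000 = 5904 + j3072 → |·| ≈ 6655.4, ∠ ≈ 27.49°
|H| = 100000 / 6655.4 ≈ 15.025
Gain = 20 log₁₀(15.025) ≈ 23.54 dB
∠H = 0.00° − 27.49° = -27.49°

23.5 dB, -27.5°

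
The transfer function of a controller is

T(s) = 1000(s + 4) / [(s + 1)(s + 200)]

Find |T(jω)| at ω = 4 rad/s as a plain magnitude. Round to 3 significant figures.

At s = jω = j4:
zero (s+4): 4 + j4 → |·| = √(4²+4²) = √32 ≈ 5.6569, ∠ = arctan(4/4) ≈ 45.00°
pole (s+1): 1 + j4 → |·| = √(1²+4²) = √17 ≈ 4.1231, ∠ = arctan(4/1) ≈ 75.96°
pole (s+200): 200 + j4 → |·| = √(200²+4²) = √40016 ≈ 200.04, ∠ = arctan(4/200) ≈ 1.15°
|T| = 1000 · 5.6569 / 824.78 ≈ 6.8587

6.86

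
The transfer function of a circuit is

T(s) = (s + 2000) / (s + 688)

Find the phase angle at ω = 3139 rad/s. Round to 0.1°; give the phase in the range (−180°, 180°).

-20.1°

Substitute s = j3139:
Numerator: (j3139) + 2000 = 2000 + j3139
Denominator: (j3139) + 688 = 688 + j3139
|N| = √(2000² + 3139²) ≈ 3722, ∠N ≈ 57.50°
|D| = √(688² + 3139²) ≈ 3213.5, ∠D ≈ 77.64°
∠T = 57.50° − 77.64° = -20.14°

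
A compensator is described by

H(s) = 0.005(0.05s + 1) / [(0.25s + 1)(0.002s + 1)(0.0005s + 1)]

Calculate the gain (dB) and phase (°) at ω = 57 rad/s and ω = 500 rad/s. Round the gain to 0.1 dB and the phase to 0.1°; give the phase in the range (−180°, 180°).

At ω = 57 rad/s:
zero (1 + j57·0.05) = 1 + j2.85 → |·| ≈ 3.0203, ∠ ≈ 70.67°
pole (1 + j57·0.25) = 1 + j14.25 → |·| ≈ 14.285, ∠ ≈ 85.99°
pole (1 + j57·0.002) = 1 + j0.114 → |·| ≈ 1.0065, ∠ ≈ 6.50°
pole (1 + j57·0.0005) = 1 + j0.0285 → |·| ≈ 1.0004, ∠ ≈ 1.63°
|H| = 0.005 · 3.0203 / (14.285 · 1.0065 · 1.0004) ≈ 0.0010499
Gain = 20 log₁₀(0.0010499) ≈ -59.58 dB
∠H = (70.67°) − (85.99° + 6.50° + 1.63°) = -23.45°

At ω = 500 rad/s:
zero (1 + j500·0.05) = 1 + j25 → |·| ≈ 25.02, ∠ ≈ 87.71°
pole (1 + j500·0.25) = 1 + j125 → |·| ≈ 125, ∠ ≈ 89.54°
pole (1 + j500·0.002) = 1 + j1 → |·| ≈ 1.4142, ∠ ≈ 45.00°
pole (1 + j500·0.0005) = 1 + j0.25 → |·| ≈ 1.0308, ∠ ≈ 14.04°
|H| = 0.005 · 25.02 / (125 · 1.4142 · 1.0308) ≈ 0.00068653
Gain = 20 log₁₀(0.00068653) ≈ -63.27 dB
∠H = (87.71°) − (89.54° + 45.00° + 14.04°) = -60.87°

ω = 57: -59.6 dB, -23.5°; ω = 500: -63.3 dB, -60.9°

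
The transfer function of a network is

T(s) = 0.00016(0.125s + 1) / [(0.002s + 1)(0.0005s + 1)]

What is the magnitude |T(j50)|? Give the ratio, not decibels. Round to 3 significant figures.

At ω = 50 rad/s:
zero (1 + j50·0.125) = 1 + j6.25 → |·| ≈ 6.3295, ∠ ≈ 80.91°
pole (1 + j50·0.002) = 1 + j0.1 → |·| ≈ 1.005, ∠ ≈ 5.71°
pole (1 + j50·0.0005) = 1 + j0.025 → |·| ≈ 1.0003, ∠ ≈ 1.43°
|T| = 0.00016 · 6.3295 / (1.005 · 1.0003) ≈ 0.0010074

0.00101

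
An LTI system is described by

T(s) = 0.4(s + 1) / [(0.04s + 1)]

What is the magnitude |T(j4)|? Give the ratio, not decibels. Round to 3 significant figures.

1.63

At ω = 4 rad/s:
zero (1 + j4·1) = 1 + j4 → |·| ≈ 4.1231, ∠ ≈ 75.96°
pole (1 + j4·0.04) = 1 + j0.16 → |·| ≈ 1.0127, ∠ ≈ 9.09°
|T| = 0.4 · 4.1231 / (1.0127) ≈ 1.6286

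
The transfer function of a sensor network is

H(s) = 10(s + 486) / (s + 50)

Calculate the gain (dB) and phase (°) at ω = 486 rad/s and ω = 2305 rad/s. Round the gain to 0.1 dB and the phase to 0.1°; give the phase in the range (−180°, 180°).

ω = 486: 23.0 dB, -39.1°; ω = 2305: 20.2 dB, -10.7°

At s = jω = j486:
zero (s+486): 486 + j486 → |·| = √(486²+486²) = √472392 ≈ 687.31, ∠ = arctan(486/486) ≈ 45.00°
pole (s+50): 50 + j486 → |·| = √(50²+486²) = √238696 ≈ 488.57, ∠ = arctan(486/50) ≈ 84.13°
|H| = 10 · 687.31 / 488.57 ≈ 14.068
Gain = 20 log₁₀(14.068) ≈ 22.96 dB
∠H = 45.00° − 84.13° = -39.13°

At s = jω = j2305:
zero (s+486): 486 + j2305 → |·| = √(486²+2305²) = √5549221 ≈ 2355.7, ∠ = arctan(2305/486) ≈ 78.09°
pole (s+50): 50 + j2305 → |·| = √(50²+2305²) = √5315525 ≈ 2305.5, ∠ = arctan(2305/50) ≈ 88.76°
|H| = 10 · 2355.7 / 2305.5 ≈ 10.218
Gain = 20 log₁₀(10.218) ≈ 20.19 dB
∠H = 78.09° − 88.76° = -10.67°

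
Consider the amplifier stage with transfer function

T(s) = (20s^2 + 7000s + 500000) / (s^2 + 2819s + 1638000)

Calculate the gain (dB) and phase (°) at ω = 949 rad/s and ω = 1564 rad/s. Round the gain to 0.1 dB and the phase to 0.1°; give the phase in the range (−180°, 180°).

ω = 949: 16.6 dB, 84.6°; ω = 1564: 20.9 dB, 66.9°

Substitute s = j949:
Numerator: 20(j949)^2 + 7000(j949) + 500000 = -17512020 + j6643000
Denominator: (j949)^2 + 2819(j949) + 1638000 = 737399 + j2675231
|N| = √(17512020² + 6643000²) ≈ 1.873e+07, ∠N ≈ 159.23°
|D| = √(737399² + 2675231²) ≈ 2.775e+06, ∠D ≈ 74.59°
|T| = 1.873e+07 / 2.775e+06 ≈ 6.7495
Gain = 20 log₁₀(6.7495) ≈ 16.59 dB
∠T = 159.23° − 74.59° = 84.64°

Substitute s = j1564:
Numerator: 20(j1564)^2 + 7000(j1564) + 500000 = -48421920 + j10948000
Denominator: (j1564)^2 + 2819(j1564) + 1638000 = -808096 + j4408916
|N| = √(48421920² + 10948000²) ≈ 4.9644e+07, ∠N ≈ 167.26°
|D| = √(808096² + 4408916²) ≈ 4.4824e+06, ∠D ≈ 100.39°
|T| = 4.9644e+07 / 4.4824e+06 ≈ 11.075
Gain = 20 log₁₀(11.075) ≈ 20.89 dB
∠T = 167.26° − 100.39° = 66.87°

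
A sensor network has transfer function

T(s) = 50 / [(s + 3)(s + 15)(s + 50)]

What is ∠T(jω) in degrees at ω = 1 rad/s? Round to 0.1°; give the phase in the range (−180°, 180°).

At s = jω = j1:
pole (s+3): 3 + j1 → |·| = √(3²+1²) = √10 ≈ 3.1623, ∠ = arctan(1/3) ≈ 18.43°
pole (s+15): 15 + j1 → |·| = √(15²+1²) = √226 ≈ 15.033, ∠ = arctan(1/15) ≈ 3.81°
pole (s+50): 50 + j1 → |·| = √(50²+1²) = √2501 ≈ 50.01, ∠ = arctan(1/50) ≈ 1.15°
∠T = 0.00° − 23.39° = -23.39°

-23.4°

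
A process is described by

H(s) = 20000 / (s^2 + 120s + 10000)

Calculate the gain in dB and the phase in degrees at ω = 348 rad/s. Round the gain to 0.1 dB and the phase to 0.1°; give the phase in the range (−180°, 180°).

-15.5 dB, -159.4°

At s = jω = j348:
quadratic: (j348)² + 120·j348 + 10000 = -111104 + j41760 → |·| ≈ 1.1869e+05, ∠ ≈ 159.40°
|H| = 20000 / 1.1869e+05 ≈ 0.16851
Gain = 20 log₁₀(0.16851) ≈ -15.47 dB
∠H = 0.00° − 159.40° = -159.40°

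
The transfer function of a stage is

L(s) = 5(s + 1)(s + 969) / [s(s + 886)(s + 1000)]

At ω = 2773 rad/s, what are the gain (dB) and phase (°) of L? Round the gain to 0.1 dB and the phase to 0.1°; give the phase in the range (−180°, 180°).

-55.3 dB, -71.7°

At s = jω = j2773:
zero (s+1): 1 + j2773 → |·| = √(1²+2773²) = √7689530 ≈ 2773, ∠ = arctan(2773/1) ≈ 89.98°
zero (s+969): 969 + j2773 → |·| = √(969²+2773²) = √8628490 ≈ 2937.4, ∠ = arctan(2773/969) ≈ 70.74°
pole (s+886): 886 + j2773 → |·| = √(886²+2773²) = √8474525 ≈ 2911.1, ∠ = arctan(2773/886) ≈ 72.28°
pole (s+1000): 1000 + j2773 → |·| = √(1000²+2773²) = √8689529 ≈ 2947.8, ∠ = arctan(2773/1000) ≈ 70.17°
pole at origin: |s| = 2773, ∠ = 90.00° (in denominator)
|L| = 5 · 8.1454e+06 / 2.3796e+10 ≈ 0.0017115
Gain = 20 log₁₀(0.0017115) ≈ -55.33 dB
∠L = 160.72° − 232.45° = -71.73°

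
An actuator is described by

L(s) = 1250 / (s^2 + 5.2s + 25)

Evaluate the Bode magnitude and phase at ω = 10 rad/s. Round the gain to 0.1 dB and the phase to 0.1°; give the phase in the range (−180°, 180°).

At s = jω = j10:
quadratic: (j10)² + 5.2·j10 + 25 = -75 + j52 → |·| ≈ 91.263, ∠ ≈ 145.27°
|L| = 1250 / 91.263 ≈ 13.697
Gain = 20 log₁₀(13.697) ≈ 22.73 dB
∠L = 0.00° − 145.27° = -145.27°

22.7 dB, -145.3°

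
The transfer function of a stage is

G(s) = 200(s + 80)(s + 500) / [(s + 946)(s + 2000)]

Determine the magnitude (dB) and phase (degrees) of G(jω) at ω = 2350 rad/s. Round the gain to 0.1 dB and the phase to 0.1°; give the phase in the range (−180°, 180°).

43.2 dB, 48.4°

At s = jω = j2350:
zero (s+80): 80 + j2350 → |·| = √(80²+2350²) = √5528900 ≈ 2351.4, ∠ = arctan(2350/80) ≈ 88.05°
zero (s+500): 500 + j2350 → |·| = √(500²+2350²) = √5772500 ≈ 2402.6, ∠ = arctan(2350/500) ≈ 77.99°
pole (s+946): 946 + j2350 → |·| = √(946²+2350²) = √6417416 ≈ 2533.3, ∠ = arctan(2350/946) ≈ 68.07°
pole (s+2000): 2000 + j2350 → |·| = √(2000²+2350²) = √9522500 ≈ 3085.9, ∠ = arctan(2350/2000) ≈ 49.60°
|G| = 200 · 5.6495e+06 / 7.8175e+06 ≈ 144.53
Gain = 20 log₁₀(144.53) ≈ 43.20 dB
∠G = 166.04° − 117.67° = 48.37°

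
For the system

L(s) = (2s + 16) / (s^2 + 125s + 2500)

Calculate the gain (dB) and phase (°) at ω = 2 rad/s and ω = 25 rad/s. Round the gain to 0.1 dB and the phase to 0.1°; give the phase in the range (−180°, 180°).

Substitute s = j2:
Numerator: 2(j2) + 16 = 16 + j4
Denominator: (j2)^2 + 125(j2) + 2500 = 2496 + j250
|N| = √(16² + 4²) ≈ 16.492, ∠N ≈ 14.04°
|D| = √(2496² + 250²) ≈ 2508.5, ∠D ≈ 5.72°
|L| = 16.492 / 2508.5 ≈ 0.0065744
Gain = 20 log₁₀(0.0065744) ≈ -43.64 dB
∠L = 14.04° − 5.72° = 8.32°

Substitute s = j25:
Numerator: 2(j25) + 16 = 16 + j50
Denominator: (j25)^2 + 125(j25) + 2500 = 1875 + j3125
|N| = √(16² + 50²) ≈ 52.498, ∠N ≈ 72.26°
|D| = √(1875² + 3125²) ≈ 3644.3, ∠D ≈ 59.04°
|L| = 52.498 / 3644.3 ≈ 0.014406
Gain = 20 log₁₀(0.014406) ≈ -36.83 dB
∠L = 72.26° − 59.04° = 13.22°

ω = 2: -43.6 dB, 8.3°; ω = 25: -36.8 dB, 13.2°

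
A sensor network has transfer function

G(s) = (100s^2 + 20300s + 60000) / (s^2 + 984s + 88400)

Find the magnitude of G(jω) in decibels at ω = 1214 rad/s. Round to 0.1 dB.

38.2 dB

Substitute s = j1214:
Numerator: 100(j1214)^2 + 20300(j1214) + 60000 = -147319600 + j24644200
Denominator: (j1214)^2 + 984(j1214) + 88400 = -1385396 + j1194576
|N| = √(147319600² + 24644200²) ≈ 1.4937e+08, ∠N ≈ 170.50°
|D| = √(1385396² + 1194576²) ≈ 1.8293e+06, ∠D ≈ 139.23°
|G| = 1.4937e+08 / 1.8293e+06 ≈ 81.654
Gain = 20 log₁₀(81.654) ≈ 38.24 dB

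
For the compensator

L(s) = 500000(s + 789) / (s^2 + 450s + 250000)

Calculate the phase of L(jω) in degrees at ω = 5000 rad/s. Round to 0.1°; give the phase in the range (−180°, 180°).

-93.8°

At s = jω = j5000:
zero (s+789): 789 + j5000 → |·| = √(789²+5000²) = √25622521 ≈ 5061.9, ∠ = arctan(5000/789) ≈ 81.03°
quadratic: (j5000)² + 450·j5000 + 250000 = -24750000 + j2250000 → |·| ≈ 2.4852e+07, ∠ ≈ 174.81°
∠L = 81.03° − 174.81° = -93.78°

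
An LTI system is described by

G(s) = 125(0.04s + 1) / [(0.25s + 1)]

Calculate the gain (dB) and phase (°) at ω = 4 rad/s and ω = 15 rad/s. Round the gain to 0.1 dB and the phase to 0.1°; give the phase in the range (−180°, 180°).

At ω = 4 rad/s:
zero (1 + j4·0.04) = 1 + j0.16 → |·| ≈ 1.0127, ∠ ≈ 9.09°
pole (1 + j4·0.25) = 1 + j1 → |·| ≈ 1.4142, ∠ ≈ 45.00°
|G| = 125 · 1.0127 / (1.4142) ≈ 89.512
Gain = 20 log₁₀(89.512) ≈ 39.04 dB
∠G = (9.09°) − (45.00°) = -35.91°

At ω = 15 rad/s:
zero (1 + j15·0.04) = 1 + j0.6 → |·| ≈ 1.1662, ∠ ≈ 30.96°
pole (1 + j15·0.25) = 1 + j3.75 → |·| ≈ 3.881, ∠ ≈ 75.07°
|G| = 125 · 1.1662 / (3.881) ≈ 37.561
Gain = 20 log₁₀(37.561) ≈ 31.49 dB
∠G = (30.96°) − (75.07°) = -44.11°

ω = 4: 39.0 dB, -35.9°; ω = 15: 31.5 dB, -44.1°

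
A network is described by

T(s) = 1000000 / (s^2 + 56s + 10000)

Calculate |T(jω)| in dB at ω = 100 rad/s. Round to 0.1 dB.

45.0 dB

At s = jω = j100:
quadratic: (j100)² + 56·j100 + 10000 = 0 + j5600 → |·| ≈ 5600, ∠ ≈ 90.00°
|T| = 1000000 / 5600 ≈ 178.57
Gain = 20 log₁₀(178.57) ≈ 45.04 dB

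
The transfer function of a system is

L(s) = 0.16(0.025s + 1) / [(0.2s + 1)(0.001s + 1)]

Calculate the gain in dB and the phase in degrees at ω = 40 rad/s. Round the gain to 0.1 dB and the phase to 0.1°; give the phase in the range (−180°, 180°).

At ω = 40 rad/s:
zero (1 + j40·0.025) = 1 + j1 → |·| ≈ 1.4142, ∠ ≈ 45.00°
pole (1 + j40·0.2) = 1 + j8 → |·| ≈ 8.0623, ∠ ≈ 82.87°
pole (1 + j40·0.001) = 1 + j0.04 → |·| ≈ 1.0008, ∠ ≈ 2.29°
|L| = 0.16 · 1.4142 / (8.0623 · 1.0008) ≈ 0.028043
Gain = 20 log₁₀(0.028043) ≈ -31.04 dB
∠L = (45.00°) − (82.87° + 2.29°) = -40.16°

-31.0 dB, -40.2°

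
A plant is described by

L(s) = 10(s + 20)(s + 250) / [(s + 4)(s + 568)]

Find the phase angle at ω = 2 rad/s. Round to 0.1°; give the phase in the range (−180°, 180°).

-20.6°

At s = jω = j2:
zero (s+20): 20 + j2 → |·| = √(20²+2²) = √404 ≈ 20.1, ∠ = arctan(2/20) ≈ 5.71°
zero (s+250): 250 + j2 → |·| = √(250²+2²) = √62504 ≈ 250.01, ∠ = arctan(2/250) ≈ 0.46°
pole (s+4): 4 + j2 → |·| = √(4²+2²) = √20 ≈ 4.4721, ∠ = arctan(2/4) ≈ 26.57°
pole (s+568): 568 + j2 → |·| = √(568²+2²) = √322628 ≈ 568, ∠ = arctan(2/568) ≈ 0.20°
∠L = 6.17° − 26.77° = -20.60°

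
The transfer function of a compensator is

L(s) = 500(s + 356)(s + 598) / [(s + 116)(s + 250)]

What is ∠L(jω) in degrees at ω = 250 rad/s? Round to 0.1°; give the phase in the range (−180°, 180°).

-52.3°

At s = jω = j250:
zero (s+356): 356 + j250 → |·| = √(356²+250²) = √189236 ≈ 435.01, ∠ = arctan(250/356) ≈ 35.08°
zero (s+598): 598 + j250 → |·| = √(598²+250²) = √420104 ≈ 648.15, ∠ = arctan(250/598) ≈ 22.69°
pole (s+116): 116 + j250 → |·| = √(116²+250²) = √75956 ≈ 275.6, ∠ = arctan(250/116) ≈ 65.11°
pole (s+250): 250 + j250 → |·| = √(250²+250²) = √125000 ≈ 353.55, ∠ = arctan(250/250) ≈ 45.00°
∠L = 57.77° − 110.11° = -52.34°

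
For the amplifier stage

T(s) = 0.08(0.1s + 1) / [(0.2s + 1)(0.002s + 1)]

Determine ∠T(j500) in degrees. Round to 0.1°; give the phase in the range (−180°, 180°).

-45.6°

At ω = 500 rad/s:
zero (1 + j500·0.1) = 1 + j50 → |·| ≈ 50.01, ∠ ≈ 88.85°
pole (1 + j500·0.2) = 1 + j100 → |·| ≈ 100, ∠ ≈ 89.43°
pole (1 + j500·0.002) = 1 + j1 → |·| ≈ 1.4142, ∠ ≈ 45.00°
∠T = (88.85°) − (89.43° + 45.00°) = -45.58°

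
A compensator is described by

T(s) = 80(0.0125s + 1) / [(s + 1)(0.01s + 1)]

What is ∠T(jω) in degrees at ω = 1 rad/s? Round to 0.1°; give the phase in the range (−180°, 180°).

At ω = 1 rad/s:
zero (1 + j1·0.0125) = 1 + j0.0125 → |·| ≈ 1.0001, ∠ ≈ 0.72°
pole (1 + j1·1) = 1 + j1 → |·| ≈ 1.4142, ∠ ≈ 45.00°
pole (1 + j1·0.01) = 1 + j0.01 → |·| ≈ 1, ∠ ≈ 0.57°
∠T = (0.72°) − (45.00° + 0.57°) = -44.85°

-44.9°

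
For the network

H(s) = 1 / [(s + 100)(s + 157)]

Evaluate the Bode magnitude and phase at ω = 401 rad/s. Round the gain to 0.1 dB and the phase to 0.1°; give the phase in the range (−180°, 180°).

-105.0 dB, -144.6°

At s = jω = j401:
pole (s+100): 100 + j401 → |·| = √(100²+401²) = √170801 ≈ 413.28, ∠ = arctan(401/100) ≈ 76.00°
pole (s+157): 157 + j401 → |·| = √(157²+401²) = √185450 ≈ 430.64, ∠ = arctan(401/157) ≈ 68.62°
|H| = 1 / 1.7797e+05 ≈ 5.6189e-06
Gain = 20 log₁₀(5.6189e-06) ≈ -105.01 dB
∠H = 0.00° − 144.62° = -144.62°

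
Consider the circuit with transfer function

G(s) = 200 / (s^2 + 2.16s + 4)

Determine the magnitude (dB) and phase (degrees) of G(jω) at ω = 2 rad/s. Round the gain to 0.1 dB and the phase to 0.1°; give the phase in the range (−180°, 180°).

33.3 dB, -90.0°

At s = jω = j2:
quadratic: (j2)² + 2.16·j2 + 4 = 0 + j4.32 → |·| ≈ 4.32, ∠ ≈ 90.00°
|G| = 200 / 4.32 ≈ 46.296
Gain = 20 log₁₀(46.296) ≈ 33.31 dB
∠G = 0.00° − 90.00° = -90.00°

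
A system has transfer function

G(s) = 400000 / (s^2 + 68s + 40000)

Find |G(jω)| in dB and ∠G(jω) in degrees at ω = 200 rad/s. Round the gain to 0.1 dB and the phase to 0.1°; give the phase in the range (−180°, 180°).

At s = jω = j200:
quadratic: (j200)² + 68·j200 + 40000 = 0 + j13600 → |·| ≈ 13600, ∠ ≈ 90.00°
|G| = 400000 / 13600 ≈ 29.412
Gain = 20 log₁₀(29.412) ≈ 29.37 dB
∠G = 0.00° − 90.00° = -90.00°

29.4 dB, -90.0°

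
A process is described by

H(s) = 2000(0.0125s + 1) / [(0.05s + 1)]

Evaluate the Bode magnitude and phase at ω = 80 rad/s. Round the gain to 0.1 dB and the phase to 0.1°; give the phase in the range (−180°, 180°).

At ω = 80 rad/s:
zero (1 + j80·0.0125) = 1 + j1 → |·| ≈ 1.4142, ∠ ≈ 45.00°
pole (1 + j80·0.05) = 1 + j4 → |·| ≈ 4.1231, ∠ ≈ 75.96°
|H| = 2000 · 1.4142 / (4.1231) ≈ 685.99
Gain = 20 log₁₀(685.99) ≈ 56.73 dB
∠H = (45.00°) − (75.96°) = -30.96°

56.7 dB, -31.0°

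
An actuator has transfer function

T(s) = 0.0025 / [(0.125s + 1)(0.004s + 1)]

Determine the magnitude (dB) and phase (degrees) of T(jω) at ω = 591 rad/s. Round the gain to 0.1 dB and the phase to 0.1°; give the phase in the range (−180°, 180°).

-97.6 dB, -156.3°

At ω = 591 rad/s:
pole (1 + j591·0.125) = 1 + j73.875 → |·| ≈ 73.882, ∠ ≈ 89.22°
pole (1 + j591·0.004) = 1 + j2.364 → |·| ≈ 2.5668, ∠ ≈ 67.07°
|T| = 0.0025 · 1 / (73.882 · 2.5668) ≈ 1.3183e-05
Gain = 20 log₁₀(1.3183e-05) ≈ -97.60 dB
∠T = (0°) − (89.22° + 67.07°) = -156.29°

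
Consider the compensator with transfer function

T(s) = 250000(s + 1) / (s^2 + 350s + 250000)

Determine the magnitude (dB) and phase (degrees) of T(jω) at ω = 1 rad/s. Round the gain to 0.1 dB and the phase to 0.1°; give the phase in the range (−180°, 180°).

At s = jω = j1:
zero (s+1): 1 + j1 → |·| = √(1²+1²) = √2 ≈ 1.4142, ∠ = arctan(1/1) ≈ 45.00°
quadratic: (j1)² + 350·j1 + 250000 = 249999 + j350 → |·| ≈ 2.5e+05, ∠ ≈ 0.08°
|T| = 250000 · 1.4142 / 2.5e+05 ≈ 1.4142
Gain = 20 log₁₀(1.4142) ≈ 3.01 dB
∠T = 45.00° − 0.08° = 44.92°

3.0 dB, 44.9°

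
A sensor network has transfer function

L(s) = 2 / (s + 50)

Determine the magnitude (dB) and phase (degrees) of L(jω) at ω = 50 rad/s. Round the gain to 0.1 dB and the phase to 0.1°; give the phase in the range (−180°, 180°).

-31.0 dB, -45.0°

Substitute s = j50:
Numerator: 2 = 2 + j0
Denominator: (j50) + 50 = 50 + j50
|N| = √(2² + 0²) ≈ 2, ∠N ≈ 0.00°
|D| = √(50² + 50²) ≈ 70.711, ∠D ≈ 45.00°
|L| = 2 / 70.711 ≈ 0.028284
Gain = 20 log₁₀(0.028284) ≈ -30.97 dB
∠L = 0.00° − 45.00° = -45.00°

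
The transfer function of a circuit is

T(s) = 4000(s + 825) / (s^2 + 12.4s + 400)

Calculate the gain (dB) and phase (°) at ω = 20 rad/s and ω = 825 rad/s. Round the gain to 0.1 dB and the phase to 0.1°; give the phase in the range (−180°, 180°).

At s = jω = j20:
zero (s+825): 825 + j20 → |·| = √(825²+20²) = √681025 ≈ 825.24, ∠ = arctan(20/825) ≈ 1.39°
quadratic: (j20)² + 12.4·j20 + 400 = 0 + j248 → |·| ≈ 248, ∠ ≈ 90.00°
|T| = 4000 · 825.24 / 248 ≈ 13310
Gain = 20 log₁₀(13310) ≈ 82.48 dB
∠T = 1.39° − 90.00° = -88.61°

At s = jω = j825:
zero (s+825): 825 + j825 → |·| = √(825²+825²) = √1361250 ≈ 1166.7, ∠ = arctan(825/825) ≈ 45.00°
quadratic: (j825)² + 12.4·j825 + 400 = -680225 + j10230 → |·| ≈ 6.803e+05, ∠ ≈ 179.14°
|T| = 4000 · 1166.7 / 6.803e+05 ≈ 6.8599
Gain = 20 log₁₀(6.8599) ≈ 16.73 dB
∠T = 45.00° − 179.14° = -134.14°

ω = 20: 82.5 dB, -88.6°; ω = 825: 16.7 dB, -134.1°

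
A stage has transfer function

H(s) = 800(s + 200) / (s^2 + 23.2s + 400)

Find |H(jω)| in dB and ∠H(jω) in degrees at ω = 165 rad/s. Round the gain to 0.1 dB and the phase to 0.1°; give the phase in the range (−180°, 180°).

At s = jω = j165:
zero (s+200): 200 + j165 → |·| = √(200²+165²) = √67225 ≈ 259.28, ∠ = arctan(165/200) ≈ 39.52°
quadratic: (j165)² + 23.2·j165 + 400 = -26825 + j3828 → |·| ≈ 27097, ∠ ≈ 171.88°
|H| = 800 · 259.28 / 27097 ≈ 7.6549
Gain = 20 log₁₀(7.6549) ≈ 17.68 dB
∠H = 39.52° − 171.88° = -132.36°

17.7 dB, -132.4°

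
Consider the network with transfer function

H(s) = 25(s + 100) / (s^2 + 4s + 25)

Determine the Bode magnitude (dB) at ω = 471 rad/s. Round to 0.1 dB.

-25.3 dB

At s = jω = j471:
zero (s+100): 100 + j471 → |·| = √(100²+471²) = √231841 ≈ 481.5, ∠ = arctan(471/100) ≈ 78.01°
quadratic: (j471)² + 4·j471 + 25 = -221816 + j1884 → |·| ≈ 2.2182e+05, ∠ ≈ 179.51°
|H| = 25 · 481.5 / 2.2182e+05 ≈ 0.054267
Gain = 20 log₁₀(0.054267) ≈ -25.31 dB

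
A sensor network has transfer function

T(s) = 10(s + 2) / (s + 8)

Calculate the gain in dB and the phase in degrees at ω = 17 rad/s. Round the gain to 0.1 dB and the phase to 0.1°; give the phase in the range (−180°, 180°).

At s = jω = j17:
zero (s+2): 2 + j17 → |·| = √(2²+17²) = √293 ≈ 17.117, ∠ = arctan(17/2) ≈ 83.29°
pole (s+8): 8 + j17 → |·| = √(8²+17²) = √353 ≈ 18.788, ∠ = arctan(17/8) ≈ 64.80°
|T| = 10 · 17.117 / 18.788 ≈ 9.1106
Gain = 20 log₁₀(9.1106) ≈ 19.19 dB
∠T = 83.29° − 64.80° = 18.49°

19.2 dB, 18.5°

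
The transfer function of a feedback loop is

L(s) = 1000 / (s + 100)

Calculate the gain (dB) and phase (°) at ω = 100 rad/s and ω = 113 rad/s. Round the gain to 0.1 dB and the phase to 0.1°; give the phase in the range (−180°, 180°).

At s = jω = j100:
pole (s+100): 100 + j100 → |·| = √(100²+100²) = √20000 ≈ 141.42, ∠ = arctan(100/100) ≈ 45.00°
|L| = 1000 / 141.42 ≈ 7.0711
Gain = 20 log₁₀(7.0711) ≈ 16.99 dB
∠L = 0.00° − 45.00° = -45.00°

At s = jω = j113:
pole (s+100): 100 + j113 → |·| = √(100²+113²) = √22769 ≈ 150.89, ∠ = arctan(113/100) ≈ 48.49°
|L| = 1000 / 150.89 ≈ 6.6273
Gain = 20 log₁₀(6.6273) ≈ 16.43 dB
∠L = 0.00° − 48.49° = -48.49°

ω = 100: 17.0 dB, -45.0°; ω = 113: 16.4 dB, -48.5°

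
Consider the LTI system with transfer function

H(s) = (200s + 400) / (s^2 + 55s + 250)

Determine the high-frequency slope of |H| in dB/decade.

-20 dB/decade

Each pole contributes −20 dB/decade at high frequency; each zero contributes +20 dB/decade.
Net: 1 zero(s) − 2 pole(s) → -20 dB/decade.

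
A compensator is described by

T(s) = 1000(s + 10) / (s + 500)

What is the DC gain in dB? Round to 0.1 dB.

T(0) = 1000·10 / (500) = 20
20 log₁₀(20) ≈ 26.02 dB

26.0 dB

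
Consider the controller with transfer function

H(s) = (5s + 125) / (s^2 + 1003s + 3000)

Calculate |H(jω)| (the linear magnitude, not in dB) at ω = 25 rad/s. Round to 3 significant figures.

0.00702

Substitute s = j25:
Numerator: 5(j25) + 125 = 125 + j125
Denominator: (j25)^2 + 1003(j25) + 3000 = 2375 + j25075
|N| = √(125² + 125²) ≈ 176.78, ∠N ≈ 45.00°
|D| = √(2375² + 25075²) ≈ 25187, ∠D ≈ 84.59°
|H| = 176.78 / 25187 ≈ 0.0070187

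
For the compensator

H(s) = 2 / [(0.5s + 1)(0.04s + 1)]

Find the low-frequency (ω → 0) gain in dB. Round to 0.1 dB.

H(0) = 2 · 1 / 1 = 2
20 log₁₀(2) ≈ 6.02 dB

6.0 dB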